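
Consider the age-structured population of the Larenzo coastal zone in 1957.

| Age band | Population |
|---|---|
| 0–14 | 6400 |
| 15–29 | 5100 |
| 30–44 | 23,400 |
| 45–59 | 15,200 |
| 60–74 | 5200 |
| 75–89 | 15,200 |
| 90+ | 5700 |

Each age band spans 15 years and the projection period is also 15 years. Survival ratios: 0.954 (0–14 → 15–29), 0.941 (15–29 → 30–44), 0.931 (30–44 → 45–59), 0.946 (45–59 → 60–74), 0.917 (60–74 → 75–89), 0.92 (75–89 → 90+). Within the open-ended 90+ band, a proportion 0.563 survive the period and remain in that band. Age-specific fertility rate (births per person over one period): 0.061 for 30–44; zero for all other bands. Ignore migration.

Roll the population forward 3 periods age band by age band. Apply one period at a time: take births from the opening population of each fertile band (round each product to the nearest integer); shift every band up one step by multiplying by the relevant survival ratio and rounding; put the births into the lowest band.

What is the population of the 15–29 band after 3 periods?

280

(Bands numbered youngest = 1 to oldest = 7.)
Period 1.
Births: 23400 * 0.061 = 1427
Band 2: 6400 * 0.954 = 6106
Band 3: 5100 * 0.941 = 4799
Band 4: 23400 * 0.931 = 21785
Band 5: 15200 * 0.946 = 14379
Band 6: 5200 * 0.917 = 4768
Band 7: 15200 * 0.92 + 5700 * 0.563 = 13984 + 3209 = 17193
Population now: 0–14=1427, 15–29=6106, 30–44=4799, 45–59=21785, 60–74=14379, 75–89=4768, 90+=17193
Period 2.
Births: 4799 * 0.061 = 293
Band 2: 1427 * 0.954 = 1361
Band 3: 6106 * 0.941 = 5746
Band 4: 4799 * 0.931 = 4468
Band 5: 21785 * 0.946 = 20609
Band 6: 14379 * 0.917 = 13186
Band 7: 4768 * 0.92 + 17193 * 0.563 = 4387 + 9680 = 14067
Population now: 0–14=293, 15–29=1361, 30–44=5746, 45–59=4468, 60–74=20609, 75–89=13186, 90+=14067
Period 3.
Births: 5746 * 0.061 = 351
Band 2: 293 * 0.954 = 280
Band 3: 1361 * 0.941 = 1281
Band 4: 5746 * 0.931 = 5350
Band 5: 4468 * 0.946 = 4227
Band 6: 20609 * 0.917 = 18898
Band 7: 13186 * 0.92 + 14067 * 0.563 = 12131 + 7920 = 20051
Population now: 0–14=351, 15–29=280, 30–44=1281, 45–59=5350, 60–74=4227, 75–89=18898, 90+=20051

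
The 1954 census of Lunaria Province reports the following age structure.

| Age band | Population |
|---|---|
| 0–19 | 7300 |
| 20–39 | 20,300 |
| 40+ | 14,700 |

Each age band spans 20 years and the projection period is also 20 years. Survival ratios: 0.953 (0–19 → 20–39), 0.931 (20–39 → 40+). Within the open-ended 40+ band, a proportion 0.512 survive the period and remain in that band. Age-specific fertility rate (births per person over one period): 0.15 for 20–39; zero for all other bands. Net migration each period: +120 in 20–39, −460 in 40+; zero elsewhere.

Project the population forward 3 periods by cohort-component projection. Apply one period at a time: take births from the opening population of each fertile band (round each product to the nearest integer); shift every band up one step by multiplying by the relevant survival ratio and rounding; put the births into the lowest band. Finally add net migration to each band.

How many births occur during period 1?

Period 1.
Births: 20300 * 0.15 = 3045
20–39: 7300 * 0.953 = 6957
40+: 20300 * 0.931 + 14700 * 0.512 = 18899 + 7526 = 26425
Net migration: 20–39 + 120 → 7077; 40+ − 460 → 25965
End of period: [3045, 7077, 25965]

3045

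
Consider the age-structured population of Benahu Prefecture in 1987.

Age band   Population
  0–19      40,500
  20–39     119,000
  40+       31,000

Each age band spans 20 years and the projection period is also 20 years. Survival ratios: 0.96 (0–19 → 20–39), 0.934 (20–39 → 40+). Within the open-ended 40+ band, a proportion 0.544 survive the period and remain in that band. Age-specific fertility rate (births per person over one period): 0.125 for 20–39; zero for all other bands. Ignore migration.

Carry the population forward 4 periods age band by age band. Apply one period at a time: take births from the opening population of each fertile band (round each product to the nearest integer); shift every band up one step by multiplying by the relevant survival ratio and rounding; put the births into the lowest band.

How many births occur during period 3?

Numbering the bands 1..3 from youngest to oldest:
[period 1]
Births: 119000 × 0.125 = 14875
Band 2: 40500 × 0.96 = 38880
Band 3: 119000 × 0.934 + 31000 × 0.544 = 111146 + 16864 = 128010
Population now: 0–19=14875, 20–39=38880, 40+=128010
[period 2]
Births: 38880 × 0.125 = 4860
Band 2: 14875 × 0.96 = 14280
Band 3: 38880 × 0.934 + 128010 × 0.544 = 36314 + 69637 = 105951
Population now: 0–19=4860, 20–39=14280, 40+=105951
[period 3]
Births: 14280 × 0.125 = 1785
Band 2: 4860 × 0.96 = 4666
Band 3: 14280 × 0.934 + 105951 × 0.544 = 13338 + 57637 = 70975
Population now: 0–19=1785, 20–39=4666, 40+=70975

1785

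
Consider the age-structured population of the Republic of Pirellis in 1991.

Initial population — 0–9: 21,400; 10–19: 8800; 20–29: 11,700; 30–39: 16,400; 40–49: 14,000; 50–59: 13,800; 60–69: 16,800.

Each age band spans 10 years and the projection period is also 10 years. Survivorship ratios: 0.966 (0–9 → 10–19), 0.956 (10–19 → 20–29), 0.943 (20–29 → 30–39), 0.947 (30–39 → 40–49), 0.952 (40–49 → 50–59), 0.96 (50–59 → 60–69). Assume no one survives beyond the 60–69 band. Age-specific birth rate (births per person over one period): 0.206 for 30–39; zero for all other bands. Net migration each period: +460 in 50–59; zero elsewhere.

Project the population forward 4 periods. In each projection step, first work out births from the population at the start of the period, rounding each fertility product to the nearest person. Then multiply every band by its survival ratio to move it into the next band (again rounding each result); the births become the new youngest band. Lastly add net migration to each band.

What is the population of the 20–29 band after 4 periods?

2099

— Period 1 —
Births: 16400 × 0.206 = 3378
10–19: 21400 × 0.966 = 20672
20–29: 8800 × 0.956 = 8413
30–39: 11700 × 0.943 = 11033
40–49: 16400 × 0.947 = 15531
50–59: 14000 × 0.952 = 13328
60–69: 13800 × 0.96 = 13248
Net migration: 50–59 + 460 → 13788
End of period: [3378, 20672, 8413, 11033, 15531, 13788, 13248]
— Period 2 —
Births: 11033 × 0.206 = 2273
10–19: 3378 × 0.966 = 3263
20–29: 20672 × 0.956 = 19762
30–39: 8413 × 0.943 = 7933
40–49: 11033 × 0.947 = 10448
50–59: 15531 × 0.952 = 14786
60–69: 13788 × 0.96 = 13236
Net migration: 50–59 + 460 → 15246
End of period: [2273, 3263, 19762, 7933, 10448, 15246, 13236]
— Period 3 —
Births: 7933 × 0.206 = 1634
10–19: 2273 × 0.966 = 2196
20–29: 3263 × 0.956 = 3119
30–39: 19762 × 0.943 = 18636
40–49: 7933 × 0.947 = 7513
50–59: 10448 × 0.952 = 9946
60–69: 15246 × 0.96 = 14636
Net migration: 50–59 + 460 → 10406
End of period: [1634, 2196, 3119, 18636, 7513, 10406, 14636]
— Period 4 —
Births: 18636 × 0.206 = 3839
10–19: 1634 × 0.966 = 1578
20–29: 2196 × 0.956 = 2099
30–39: 3119 × 0.943 = 2941
40–49: 18636 × 0.947 = 17648
50–59: 7513 × 0.952 = 7152
60–69: 10406 × 0.96 = 9990
Net migration: 50–59 + 460 → 7612
End of period: [3839, 1578, 2099, 2941, 17648, 7612, 9990]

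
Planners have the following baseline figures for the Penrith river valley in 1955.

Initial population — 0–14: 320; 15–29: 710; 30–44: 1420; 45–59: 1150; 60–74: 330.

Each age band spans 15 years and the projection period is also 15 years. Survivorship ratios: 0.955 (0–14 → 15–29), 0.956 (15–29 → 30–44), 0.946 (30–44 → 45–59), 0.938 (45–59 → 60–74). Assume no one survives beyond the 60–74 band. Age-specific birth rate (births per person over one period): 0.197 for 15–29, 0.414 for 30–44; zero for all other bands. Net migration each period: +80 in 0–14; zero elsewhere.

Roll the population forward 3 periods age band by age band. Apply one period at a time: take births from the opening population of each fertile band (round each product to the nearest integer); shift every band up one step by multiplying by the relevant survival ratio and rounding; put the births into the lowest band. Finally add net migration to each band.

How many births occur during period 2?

Period 1.
Births: 710 * 0.197 = 140 ; 1420 * 0.414 = 588 → 728
15–29: 320 * 0.955 = 306
30–44: 710 * 0.956 = 679
45–59: 1420 * 0.946 = 1343
60–74: 1150 * 0.938 = 1079
Net migration: 0–14 + 80 → 808
End of period: [808, 306, 679, 1343, 1079]
Period 2.
Births: 306 * 0.197 = 60 ; 679 * 0.414 = 281 → 341
15–29: 808 * 0.955 = 772
30–44: 306 * 0.956 = 293
45–59: 679 * 0.946 = 642
60–74: 1343 * 0.938 = 1260
Net migration: 0–14 + 80 → 421
End of period: [421, 772, 293, 642, 1260]

341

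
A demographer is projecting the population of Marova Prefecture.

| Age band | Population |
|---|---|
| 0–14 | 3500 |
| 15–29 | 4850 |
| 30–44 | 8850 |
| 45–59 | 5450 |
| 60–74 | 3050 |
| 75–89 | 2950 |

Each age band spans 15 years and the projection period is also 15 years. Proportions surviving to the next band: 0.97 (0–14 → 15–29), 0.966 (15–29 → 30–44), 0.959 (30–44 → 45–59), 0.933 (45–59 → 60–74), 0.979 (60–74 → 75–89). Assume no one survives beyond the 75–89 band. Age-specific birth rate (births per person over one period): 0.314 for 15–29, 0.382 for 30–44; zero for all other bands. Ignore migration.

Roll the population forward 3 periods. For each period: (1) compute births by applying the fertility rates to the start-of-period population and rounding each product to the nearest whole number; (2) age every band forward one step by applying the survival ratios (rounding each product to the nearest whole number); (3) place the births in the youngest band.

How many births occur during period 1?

Let group 1 be 0–14 through group 6 = 75–89.
— Period 1 —
Births: 4850 × 0.314 = 1523  |  8850 × 0.382 = 3381 → 4904
Group 2: 3500 × 0.97 = 3395
Group 3: 4850 × 0.966 = 4685
Group 4: 8850 × 0.959 = 8487
Group 5: 5450 × 0.933 = 5085
Group 6: 3050 × 0.979 = 2986
Population now: 0–14=4904, 15–29=3395, 30–44=4685, 45–59=8487, 60–74=5085, 75–89=2986

4904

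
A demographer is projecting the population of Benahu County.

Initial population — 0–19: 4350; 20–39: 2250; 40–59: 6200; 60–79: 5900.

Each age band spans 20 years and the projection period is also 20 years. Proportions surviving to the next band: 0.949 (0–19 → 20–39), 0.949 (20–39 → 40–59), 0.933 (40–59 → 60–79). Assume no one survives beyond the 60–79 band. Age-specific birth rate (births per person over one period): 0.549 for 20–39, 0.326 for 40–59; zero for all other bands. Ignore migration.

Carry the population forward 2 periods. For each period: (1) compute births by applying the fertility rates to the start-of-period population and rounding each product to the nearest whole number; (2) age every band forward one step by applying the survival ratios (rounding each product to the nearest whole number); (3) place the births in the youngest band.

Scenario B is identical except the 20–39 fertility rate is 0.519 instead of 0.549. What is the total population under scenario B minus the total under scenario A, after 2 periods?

-188

Let band 1 be 0–19 through band 4 = 60–79.
After projecting period 1:
Births: 2250 × 0.549 = 1235 ; 6200 × 0.326 = 2021 → 3256
Band 2: 4350 × 0.949 = 4128
Band 3: 2250 × 0.949 = 2135
Band 4: 6200 × 0.933 = 5785
Giving 3256 / 4128 / 2135 / 5785.
After projecting period 2:
Births: 4128 × 0.549 = 2266 ; 2135 × 0.326 = 696 → 2962
Band 2: 3256 × 0.949 = 3090
Band 3: 4128 × 0.949 = 3917
Band 4: 2135 × 0.933 = 1992
Giving 2962 / 3090 / 3917 / 1992.
Scenario A total after 2 periods: 11961
Scenario B projection —
After projecting period 1:
Births: 2250 × 0.519 = 1168 ; 6200 × 0.326 = 2021 → 3189
Band 2: 4350 × 0.949 = 4128
Band 3: 2250 × 0.949 = 2135
Band 4: 6200 × 0.933 = 5785
Giving 3189 / 4128 / 2135 / 5785.
After projecting period 2:
Births: 4128 × 0.519 = 2142 ; 2135 × 0.326 = 696 → 2838
Band 2: 3189 × 0.949 = 3026
Band 3: 4128 × 0.949 = 3917
Band 4: 2135 × 0.933 = 1992
Giving 2838 / 3026 / 3917 / 1992.
Scenario B total after 2 periods: 11773
Difference B − A = 11773 − 11961 = -188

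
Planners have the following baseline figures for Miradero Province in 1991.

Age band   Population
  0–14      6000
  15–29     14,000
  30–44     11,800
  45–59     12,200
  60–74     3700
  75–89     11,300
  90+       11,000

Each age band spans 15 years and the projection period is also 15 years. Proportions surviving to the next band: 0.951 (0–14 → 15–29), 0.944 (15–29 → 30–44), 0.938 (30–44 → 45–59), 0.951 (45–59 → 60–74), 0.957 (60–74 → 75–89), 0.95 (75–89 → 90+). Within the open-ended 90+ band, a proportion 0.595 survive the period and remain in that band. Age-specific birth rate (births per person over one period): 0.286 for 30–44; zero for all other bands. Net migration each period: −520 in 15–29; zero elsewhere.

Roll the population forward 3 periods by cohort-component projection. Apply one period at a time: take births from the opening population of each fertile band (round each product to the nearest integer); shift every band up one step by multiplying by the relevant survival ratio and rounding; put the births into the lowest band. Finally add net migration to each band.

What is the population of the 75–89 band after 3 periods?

10073

Call the groups 1 to 7, youngest first.
Period 1.
Births: 11800 × 0.286 = 3375
Group 2: 6000 × 0.951 = 5706
Group 3: 14000 × 0.944 = 13216
Group 4: 11800 × 0.938 = 11068
Group 5: 12200 × 0.951 = 11602
Group 6: 3700 × 0.957 = 3541
Group 7: 11300 × 0.95 + 11000 × 0.595 = 10735 + 6545 = 17280
Net migration: Group 2 − 520 → 5186
→ [3375, 5186, 13216, 11068, 11602, 3541, 17280]
Period 2.
Births: 13216 × 0.286 = 3780
Group 2: 3375 × 0.951 = 3210
Group 3: 5186 × 0.944 = 4896
Group 4: 13216 × 0.938 = 12397
Group 5: 11068 × 0.951 = 10526
Group 6: 11602 × 0.957 = 11103
Group 7: 3541 × 0.95 + 17280 × 0.595 = 3364 + 10282 = 13646
Net migration: Group 2 − 520 → 2690
→ [3780, 2690, 4896, 12397, 10526, 11103, 13646]
Period 3.
Births: 4896 × 0.286 = 1400
Group 2: 3780 × 0.951 = 3595
Group 3: 2690 × 0.944 = 2539
Group 4: 4896 × 0.938 = 4592
Group 5: 12397 × 0.951 = 11790
Group 6: 10526 × 0.957 = 10073
Group 7: 11103 × 0.95 + 13646 × 0.595 = 10548 + 8119 = 18667
Net migration: Group 2 − 520 → 3075
→ [1400, 3075, 2539, 4592, 11790, 10073, 18667]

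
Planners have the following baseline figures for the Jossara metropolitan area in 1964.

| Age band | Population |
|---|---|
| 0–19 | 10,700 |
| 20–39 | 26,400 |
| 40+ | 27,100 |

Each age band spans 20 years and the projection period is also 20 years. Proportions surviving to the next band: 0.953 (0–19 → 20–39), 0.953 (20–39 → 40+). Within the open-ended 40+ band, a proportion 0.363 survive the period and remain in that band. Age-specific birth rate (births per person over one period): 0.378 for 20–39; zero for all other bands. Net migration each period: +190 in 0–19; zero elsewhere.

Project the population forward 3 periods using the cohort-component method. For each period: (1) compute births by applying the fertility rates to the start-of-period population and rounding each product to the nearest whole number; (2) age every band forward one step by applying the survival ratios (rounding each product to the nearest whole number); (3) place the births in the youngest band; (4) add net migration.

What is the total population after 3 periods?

[period 1]
Births: 26400 * 0.378 = 9979
20–39: 10700 * 0.953 = 10197
40+: 26400 * 0.953 + 27100 * 0.363 = 25159 + 9837 = 34996
Net migration: 0–19 + 190 → 10169
Population now: 0–19=10169, 20–39=10197, 40+=34996
[period 2]
Births: 10197 * 0.378 = 3854
20–39: 10169 * 0.953 = 9691
40+: 10197 * 0.953 + 34996 * 0.363 = 9718 + 12704 = 22422
Net migration: 0–19 + 190 → 4044
Population now: 0–19=4044, 20–39=9691, 40+=22422
[period 3]
Births: 9691 * 0.378 = 3663
20–39: 4044 * 0.953 = 3854
40+: 9691 * 0.953 + 22422 * 0.363 = 9236 + 8139 = 17375
Net migration: 0–19 + 190 → 3853
Population now: 0–19=3853, 20–39=3854, 40+=17375
Total after period 3: 3853 + 3854 + 17375 = 25082

25082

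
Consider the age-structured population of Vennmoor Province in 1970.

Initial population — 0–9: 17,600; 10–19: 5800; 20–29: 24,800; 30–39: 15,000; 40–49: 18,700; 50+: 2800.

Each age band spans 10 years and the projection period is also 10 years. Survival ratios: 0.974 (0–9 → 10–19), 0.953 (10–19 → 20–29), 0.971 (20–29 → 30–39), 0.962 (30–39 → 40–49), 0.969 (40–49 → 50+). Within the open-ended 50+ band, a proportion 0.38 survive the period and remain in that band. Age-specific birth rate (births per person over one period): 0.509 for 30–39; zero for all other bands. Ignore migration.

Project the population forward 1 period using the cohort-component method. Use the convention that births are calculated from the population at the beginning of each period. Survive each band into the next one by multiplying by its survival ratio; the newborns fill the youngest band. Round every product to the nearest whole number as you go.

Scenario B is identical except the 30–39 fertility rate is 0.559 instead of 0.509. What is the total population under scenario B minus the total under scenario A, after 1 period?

After projecting period 1:
Births: 15000 * 0.509 = 7635
10–19: 17600 * 0.974 = 17142
20–29: 5800 * 0.953 = 5527
30–39: 24800 * 0.971 = 24081
40–49: 15000 * 0.962 = 14430
50+: 18700 * 0.969 + 2800 * 0.38 = 18120 + 1064 = 19184
End of period: [7635, 17142, 5527, 24081, 14430, 19184]
Scenario A total after 1 period: 87999
Scenario B projection —
After projecting period 1:
Births: 15000 * 0.559 = 8385
10–19: 17600 * 0.974 = 17142
20–29: 5800 * 0.953 = 5527
30–39: 24800 * 0.971 = 24081
40–49: 15000 * 0.962 = 14430
50+: 18700 * 0.969 + 2800 * 0.38 = 18120 + 1064 = 19184
End of period: [8385, 17142, 5527, 24081, 14430, 19184]
Scenario B total after 1 period: 88749
Difference B − A = 88749 − 87999 = 750

750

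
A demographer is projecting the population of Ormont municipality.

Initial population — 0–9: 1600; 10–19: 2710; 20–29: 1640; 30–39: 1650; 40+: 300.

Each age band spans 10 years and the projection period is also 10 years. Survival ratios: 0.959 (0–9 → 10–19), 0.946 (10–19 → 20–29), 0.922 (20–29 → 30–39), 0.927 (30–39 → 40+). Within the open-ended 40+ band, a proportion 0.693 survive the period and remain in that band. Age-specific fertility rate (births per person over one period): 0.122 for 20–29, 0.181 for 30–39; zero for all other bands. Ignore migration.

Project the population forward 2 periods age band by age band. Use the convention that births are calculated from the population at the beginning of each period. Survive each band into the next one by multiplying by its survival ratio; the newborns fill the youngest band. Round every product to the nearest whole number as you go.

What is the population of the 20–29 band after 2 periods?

1451

Let band 1 be 0–9 through band 5 = 40+.
After projecting period 1:
Births: 1640 * 0.122 = 200  |  1650 * 0.181 = 299 → total 499
Band 2: 1600 * 0.959 = 1534
Band 3: 2710 * 0.946 = 2564
Band 4: 1640 * 0.922 = 1512
Band 5: 1650 * 0.927 + 300 * 0.693 = 1530 + 208 = 1738
Population now: 0–9=499, 10–19=1534, 20–29=2564, 30–39=1512, 40+=1738
After projecting period 2:
Births: 2564 * 0.122 = 313  |  1512 * 0.181 = 274 → total 587
Band 2: 499 * 0.959 = 479
Band 3: 1534 * 0.946 = 1451
Band 4: 2564 * 0.922 = 2364
Band 5: 1512 * 0.927 + 1738 * 0.693 = 1402 + 1204 = 2606
Population now: 0–9=587, 10–19=479, 20–29=1451, 30–39=2364, 40+=2606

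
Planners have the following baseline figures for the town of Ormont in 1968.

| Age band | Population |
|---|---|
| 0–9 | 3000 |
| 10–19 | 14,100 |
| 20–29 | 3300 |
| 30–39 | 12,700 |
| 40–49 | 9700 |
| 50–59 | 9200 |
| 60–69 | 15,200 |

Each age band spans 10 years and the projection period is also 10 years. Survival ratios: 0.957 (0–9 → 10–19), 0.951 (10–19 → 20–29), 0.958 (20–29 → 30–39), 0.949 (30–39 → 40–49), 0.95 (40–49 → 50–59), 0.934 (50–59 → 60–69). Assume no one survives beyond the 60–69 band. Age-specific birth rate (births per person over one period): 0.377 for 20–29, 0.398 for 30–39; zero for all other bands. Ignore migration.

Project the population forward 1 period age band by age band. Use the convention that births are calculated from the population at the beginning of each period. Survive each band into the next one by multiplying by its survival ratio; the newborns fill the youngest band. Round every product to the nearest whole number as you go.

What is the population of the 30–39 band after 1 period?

3161

Call the groups 1 to 7, youngest first.
— Period 1 —
Births: 3300 × 0.377 = 1244  |  12700 × 0.398 = 5055 → 6299
Group 2: 3000 × 0.957 = 2871
Group 3: 14100 × 0.951 = 13409
Group 4: 3300 × 0.958 = 3161
Group 5: 12700 × 0.949 = 12052
Group 6: 9700 × 0.95 = 9215
Group 7: 9200 × 0.934 = 8593
End of period: [6299, 2871, 13409, 3161, 12052, 9215, 8593]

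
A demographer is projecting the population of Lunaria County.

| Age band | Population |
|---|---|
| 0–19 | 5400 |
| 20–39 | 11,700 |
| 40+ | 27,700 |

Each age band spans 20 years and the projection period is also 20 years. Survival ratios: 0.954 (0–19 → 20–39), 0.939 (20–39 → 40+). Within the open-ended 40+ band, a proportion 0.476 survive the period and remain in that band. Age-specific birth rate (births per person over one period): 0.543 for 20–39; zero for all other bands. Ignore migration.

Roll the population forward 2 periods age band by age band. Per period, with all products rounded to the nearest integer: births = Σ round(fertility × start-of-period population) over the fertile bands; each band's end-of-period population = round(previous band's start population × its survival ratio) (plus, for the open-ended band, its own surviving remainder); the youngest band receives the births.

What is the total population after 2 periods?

25202

Numbering the groups 1..3 from youngest to oldest:
Period 1.
Births: 11700 * 0.543 = 6353
Group 2: 5400 * 0.954 = 5152
Group 3: 11700 * 0.939 + 27700 * 0.476 = 10986 + 13185 = 24171
Population now: 0–19=6353, 20–39=5152, 40+=24171
Period 2.
Births: 5152 * 0.543 = 2798
Group 2: 6353 * 0.954 = 6061
Group 3: 5152 * 0.939 + 24171 * 0.476 = 4838 + 11505 = 16343
Population now: 0–19=2798, 20–39=6061, 40+=16343
Total after period 2: 2798 + 6061 + 16343 = 25202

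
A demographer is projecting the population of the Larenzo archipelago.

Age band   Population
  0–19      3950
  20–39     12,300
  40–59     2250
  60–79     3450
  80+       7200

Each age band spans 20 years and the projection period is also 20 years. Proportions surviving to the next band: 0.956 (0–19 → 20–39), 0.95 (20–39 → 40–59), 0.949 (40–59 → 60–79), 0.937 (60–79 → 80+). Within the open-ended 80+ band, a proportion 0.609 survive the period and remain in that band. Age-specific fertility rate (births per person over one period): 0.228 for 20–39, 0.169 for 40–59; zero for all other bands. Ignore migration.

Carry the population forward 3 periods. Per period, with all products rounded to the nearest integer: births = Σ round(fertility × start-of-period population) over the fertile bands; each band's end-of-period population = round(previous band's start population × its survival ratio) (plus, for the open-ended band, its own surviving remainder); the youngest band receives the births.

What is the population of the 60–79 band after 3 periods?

3404

Call the groups 1 to 5, youngest first.
[period 1]
Births: 12300 × 0.228 = 2804  |  2250 × 0.169 = 380 → 3184
Group 2: 3950 × 0.956 = 3776
Group 3: 12300 × 0.95 = 11685
Group 4: 2250 × 0.949 = 2135
Group 5: 3450 × 0.937 + 7200 × 0.609 = 3233 + 4385 = 7618
Population now: 0–19=3184, 20–39=3776, 40–59=11685, 60–79=2135, 80+=7618
[period 2]
Births: 3776 × 0.228 = 861  |  11685 × 0.169 = 1975 → 2836
Group 2: 3184 × 0.956 = 3044
Group 3: 3776 × 0.95 = 3587
Group 4: 11685 × 0.949 = 11089
Group 5: 2135 × 0.937 + 7618 × 0.609 = 2000 + 4639 = 6639
Population now: 0–19=2836, 20–39=3044, 40–59=3587, 60–79=11089, 80+=6639
[period 3]
Births: 3044 × 0.228 = 694  |  3587 × 0.169 = 606 → 1300
Group 2: 2836 × 0.956 = 2711
Group 3: 3044 × 0.95 = 2892
Group 4: 3587 × 0.949 = 3404
Group 5: 11089 × 0.937 + 6639 × 0.609 = 10390 + 4043 = 14433
Population now: 0–19=1300, 20–39=2711, 40–59=2892, 60–79=3404, 80+=14433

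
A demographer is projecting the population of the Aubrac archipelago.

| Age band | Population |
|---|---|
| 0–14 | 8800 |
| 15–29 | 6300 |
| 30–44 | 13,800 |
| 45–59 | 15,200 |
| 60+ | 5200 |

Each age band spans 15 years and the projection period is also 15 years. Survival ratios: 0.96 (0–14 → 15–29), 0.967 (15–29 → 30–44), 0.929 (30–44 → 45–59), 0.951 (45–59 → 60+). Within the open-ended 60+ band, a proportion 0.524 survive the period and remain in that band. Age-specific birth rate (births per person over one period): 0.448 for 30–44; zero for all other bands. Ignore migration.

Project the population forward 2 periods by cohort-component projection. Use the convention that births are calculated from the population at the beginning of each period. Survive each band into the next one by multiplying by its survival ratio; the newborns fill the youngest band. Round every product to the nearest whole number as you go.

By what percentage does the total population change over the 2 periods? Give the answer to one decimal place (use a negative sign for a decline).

Period 1:
Births: 13800 * 0.448 = 6182
15–29: 8800 * 0.96 = 8448
30–44: 6300 * 0.967 = 6092
45–59: 13800 * 0.929 = 12820
60+: 15200 * 0.951 + 5200 * 0.524 = 14455 + 2725 = 17180
→ [6182, 8448, 6092, 12820, 17180]
Period 2:
Births: 6092 * 0.448 = 2729
15–29: 6182 * 0.96 = 5935
30–44: 8448 * 0.967 = 8169
45–59: 6092 * 0.929 = 5659
60+: 12820 * 0.951 + 17180 * 0.524 = 12192 + 9002 = 21194
→ [2729, 5935, 8169, 5659, 21194]
Total: 49300 → 43686; change = -5614; percentage change = -11.4%

-11.4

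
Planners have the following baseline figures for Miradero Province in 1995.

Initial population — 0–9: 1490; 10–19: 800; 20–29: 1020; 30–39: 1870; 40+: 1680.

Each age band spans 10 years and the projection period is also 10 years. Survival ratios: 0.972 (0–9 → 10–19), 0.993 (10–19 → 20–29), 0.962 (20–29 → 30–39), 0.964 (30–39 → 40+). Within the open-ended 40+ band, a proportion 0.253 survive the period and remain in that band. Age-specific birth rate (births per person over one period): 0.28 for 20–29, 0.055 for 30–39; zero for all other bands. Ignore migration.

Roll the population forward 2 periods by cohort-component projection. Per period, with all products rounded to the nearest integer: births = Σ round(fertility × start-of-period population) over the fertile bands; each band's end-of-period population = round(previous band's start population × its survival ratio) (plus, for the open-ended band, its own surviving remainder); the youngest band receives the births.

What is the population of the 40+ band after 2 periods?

1510

Let group 1 be 0–9 through group 5 = 40+.
Period 1.
Births: 1020 * 0.28 = 286 ; 1870 * 0.055 = 103 — total 389
Group 2: 1490 * 0.972 = 1448
Group 3: 800 * 0.993 = 794
Group 4: 1020 * 0.962 = 981
Group 5: 1870 * 0.964 + 1680 * 0.253 = 1803 + 425 = 2228
End of period: [389, 1448, 794, 981, 2228]
Period 2.
Births: 794 * 0.28 = 222 ; 981 * 0.055 = 54 — total 276
Group 2: 389 * 0.972 = 378
Group 3: 1448 * 0.993 = 1438
Group 4: 794 * 0.962 = 764
Group 5: 981 * 0.964 + 2228 * 0.253 = 946 + 564 = 1510
End of period: [276, 378, 1438, 764, 1510]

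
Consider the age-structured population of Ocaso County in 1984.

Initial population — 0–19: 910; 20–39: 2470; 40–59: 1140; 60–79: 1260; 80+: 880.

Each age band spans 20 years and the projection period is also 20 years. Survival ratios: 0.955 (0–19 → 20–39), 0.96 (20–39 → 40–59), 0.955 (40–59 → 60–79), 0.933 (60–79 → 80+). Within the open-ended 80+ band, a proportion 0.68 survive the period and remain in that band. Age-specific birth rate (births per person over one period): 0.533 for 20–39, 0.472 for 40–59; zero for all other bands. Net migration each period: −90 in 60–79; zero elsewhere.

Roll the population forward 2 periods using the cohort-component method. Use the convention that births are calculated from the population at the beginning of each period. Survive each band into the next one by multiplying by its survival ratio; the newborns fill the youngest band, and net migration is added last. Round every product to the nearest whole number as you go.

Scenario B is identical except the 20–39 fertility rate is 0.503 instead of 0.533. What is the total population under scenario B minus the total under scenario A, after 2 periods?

(Groups numbered youngest = 1 to oldest = 5.)
[period 1]
Births: 2470 × 0.533 = 1317, 1140 × 0.472 = 538 — total 1855
Group 2: 910 × 0.955 = 869
Group 3: 2470 × 0.96 = 2371
Group 4: 1140 × 0.955 = 1089
Group 5: 1260 × 0.933 + 880 × 0.68 = 1176 + 598 = 1774
Net migration: Group 4 − 90 → 999
Population now: 0–19=1855, 20–39=869, 40–59=2371, 60–79=999, 80+=1774
[period 2]
Births: 869 × 0.533 = 463, 2371 × 0.472 = 1119 — total 1582
Group 2: 1855 × 0.955 = 1772
Group 3: 869 × 0.96 = 834
Group 4: 2371 × 0.955 = 2264
Group 5: 999 × 0.933 + 1774 × 0.68 = 932 + 1206 = 2138
Net migration: Group 4 − 90 → 2174
Population now: 0–19=1582, 20–39=1772, 40–59=834, 60–79=2174, 80+=2138
Scenario A total after 2 periods: 8500
Scenario B projection —
[period 1]
Births: 2470 × 0.503 = 1242, 1140 × 0.472 = 538 — total 1780
Group 2: 910 × 0.955 = 869
Group 3: 2470 × 0.96 = 2371
Group 4: 1140 × 0.955 = 1089
Group 5: 1260 × 0.933 + 880 × 0.68 = 1176 + 598 = 1774
Net migration: Group 4 − 90 → 999
Population now: 0–19=1780, 20–39=869, 40–59=2371, 60–79=999, 80+=1774
[period 2]
Births: 869 × 0.503 = 437, 2371 × 0.472 = 1119 — total 1556
Group 2: 1780 × 0.955 = 1700
Group 3: 869 × 0.96 = 834
Group 4: 2371 × 0.955 = 2264
Group 5: 999 × 0.933 + 1774 × 0.68 = 932 + 1206 = 2138
Net migration: Group 4 − 90 → 2174
Population now: 0–19=1556, 20–39=1700, 40–59=834, 60–79=2174, 80+=2138
Scenario B total after 2 periods: 8402
Difference B − A = 8402 − 8500 = -98

-98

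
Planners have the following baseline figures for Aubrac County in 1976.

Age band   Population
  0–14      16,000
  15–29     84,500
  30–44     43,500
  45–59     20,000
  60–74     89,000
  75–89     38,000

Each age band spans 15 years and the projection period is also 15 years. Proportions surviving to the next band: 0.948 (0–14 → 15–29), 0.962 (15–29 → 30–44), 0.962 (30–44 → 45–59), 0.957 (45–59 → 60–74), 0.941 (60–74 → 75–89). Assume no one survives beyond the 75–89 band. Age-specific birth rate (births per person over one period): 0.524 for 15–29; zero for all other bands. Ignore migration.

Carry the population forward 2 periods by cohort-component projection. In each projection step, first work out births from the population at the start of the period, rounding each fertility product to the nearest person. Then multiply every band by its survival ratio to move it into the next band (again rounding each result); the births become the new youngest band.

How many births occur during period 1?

Let band 1 be 0–14 through band 6 = 75–89.
— Period 1 —
Births: 84500 × 0.524 = 44278
Band 2: 16000 × 0.948 = 15168
Band 3: 84500 × 0.962 = 81289
Band 4: 43500 × 0.962 = 41847
Band 5: 20000 × 0.957 = 19140
Band 6: 89000 × 0.941 = 83749
Giving 44278 / 15168 / 81289 / 41847 / 19140 / 83749.

44278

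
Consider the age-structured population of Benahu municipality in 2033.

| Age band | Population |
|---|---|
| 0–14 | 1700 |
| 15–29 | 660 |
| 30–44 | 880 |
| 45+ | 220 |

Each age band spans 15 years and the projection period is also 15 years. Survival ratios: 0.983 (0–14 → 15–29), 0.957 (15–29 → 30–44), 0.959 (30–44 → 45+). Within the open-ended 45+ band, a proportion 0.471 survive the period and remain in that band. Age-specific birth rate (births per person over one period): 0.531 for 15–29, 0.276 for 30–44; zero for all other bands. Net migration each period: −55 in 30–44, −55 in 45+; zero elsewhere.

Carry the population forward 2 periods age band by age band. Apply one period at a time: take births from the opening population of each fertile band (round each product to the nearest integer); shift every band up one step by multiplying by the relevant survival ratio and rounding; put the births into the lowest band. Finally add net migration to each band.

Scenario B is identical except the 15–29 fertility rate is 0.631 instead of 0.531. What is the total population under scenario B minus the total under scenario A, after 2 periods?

Period 1:
Births: 660 × 0.531 = 350  |  880 × 0.276 = 243 → 593
15–29: 1700 × 0.983 = 1671
30–44: 660 × 0.957 = 632
45+: 880 × 0.959 + 220 × 0.471 = 844 + 104 = 948
Net migration: 30–44 − 55 → 577; 45+ − 55 → 893
Giving 593 / 1671 / 577 / 893.
Period 2:
Births: 1671 × 0.531 = 887  |  577 × 0.276 = 159 → 1046
15–29: 593 × 0.983 = 583
30–44: 1671 × 0.957 = 1599
45+: 577 × 0.959 + 893 × 0.471 = 553 + 421 = 974
Net migration: 30–44 − 55 → 1544; 45+ − 55 → 919
Giving 1046 / 583 / 1544 / 919.
Scenario A total after 2 periods: 4092
Scenario B projection —
Period 1:
Births: 660 × 0.631 = 416  |  880 × 0.276 = 243 → 659
15–29: 1700 × 0.983 = 1671
30–44: 660 × 0.957 = 632
45+: 880 × 0.959 + 220 × 0.471 = 844 + 104 = 948
Net migration: 30–44 − 55 → 577; 45+ − 55 → 893
Giving 659 / 1671 / 577 / 893.
Period 2:
Births: 1671 × 0.631 = 1054  |  577 × 0.276 = 159 → 1213
15–29: 659 × 0.983 = 648
30–44: 1671 × 0.957 = 1599
45+: 577 × 0.959 + 893 × 0.471 = 553 + 421 = 974
Net migration: 30–44 − 55 → 1544; 45+ − 55 → 919
Giving 1213 / 648 / 1544 / 919.
Scenario B total after 2 periods: 4324
Difference B − A = 4324 − 4092 = 232

232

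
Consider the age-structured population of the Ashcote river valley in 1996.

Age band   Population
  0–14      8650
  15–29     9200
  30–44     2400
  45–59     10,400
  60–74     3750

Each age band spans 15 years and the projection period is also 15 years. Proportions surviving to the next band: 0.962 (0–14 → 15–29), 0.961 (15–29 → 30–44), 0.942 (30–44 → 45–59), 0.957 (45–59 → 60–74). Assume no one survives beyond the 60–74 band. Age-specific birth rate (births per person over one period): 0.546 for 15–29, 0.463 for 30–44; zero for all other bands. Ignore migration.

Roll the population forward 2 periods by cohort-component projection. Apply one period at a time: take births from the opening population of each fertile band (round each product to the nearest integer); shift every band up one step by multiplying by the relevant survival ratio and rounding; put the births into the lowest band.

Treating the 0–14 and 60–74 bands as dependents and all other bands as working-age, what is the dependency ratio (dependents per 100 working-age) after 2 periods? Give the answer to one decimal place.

[period 1]
Births: 9200 × 0.546 = 5023  |  2400 × 0.463 = 1111 ⇒ total 6134
15–29: 8650 × 0.962 = 8321
30–44: 9200 × 0.961 = 8841
45–59: 2400 × 0.942 = 2261
60–74: 10400 × 0.957 = 9953
→ [6134, 8321, 8841, 2261, 9953]
[period 2]
Births: 8321 × 0.546 = 4543  |  8841 × 0.463 = 4093 ⇒ total 8636
15–29: 6134 × 0.962 = 5901
30–44: 8321 × 0.961 = 7996
45–59: 8841 × 0.942 = 8328
60–74: 2261 × 0.957 = 2164
→ [8636, 5901, 7996, 8328, 2164]
Dependents (band 0–14 + band 60–74) = 8636 + 2164 = 10800; working-age = 22225; ratio = 10800/22225 × 100 = 48.6

48.6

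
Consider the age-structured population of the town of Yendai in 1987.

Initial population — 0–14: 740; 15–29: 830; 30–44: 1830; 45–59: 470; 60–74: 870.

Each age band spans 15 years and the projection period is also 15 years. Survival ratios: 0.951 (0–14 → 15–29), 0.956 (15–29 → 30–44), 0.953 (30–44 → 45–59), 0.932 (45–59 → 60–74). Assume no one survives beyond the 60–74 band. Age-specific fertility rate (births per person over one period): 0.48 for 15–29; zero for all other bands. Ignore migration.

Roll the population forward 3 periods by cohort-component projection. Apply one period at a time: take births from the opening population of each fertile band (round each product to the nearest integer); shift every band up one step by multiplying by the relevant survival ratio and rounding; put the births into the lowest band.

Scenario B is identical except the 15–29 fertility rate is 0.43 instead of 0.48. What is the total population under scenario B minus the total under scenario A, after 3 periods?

-104

Period 1.
Births: 830 × 0.48 = 398
15–29: 740 × 0.951 = 704
30–44: 830 × 0.956 = 793
45–59: 1830 × 0.953 = 1744
60–74: 470 × 0.932 = 438
Population now: 0–14=398, 15–29=704, 30–44=793, 45–59=1744, 60–74=438
Period 2.
Births: 704 × 0.48 = 338
15–29: 398 × 0.951 = 378
30–44: 704 × 0.956 = 673
45–59: 793 × 0.953 = 756
60–74: 1744 × 0.932 = 1625
Population now: 0–14=338, 15–29=378, 30–44=673, 45–59=756, 60–74=1625
Period 3.
Births: 378 × 0.48 = 181
15–29: 338 × 0.951 = 321
30–44: 378 × 0.956 = 361
45–59: 673 × 0.953 = 641
60–74: 756 × 0.932 = 705
Population now: 0–14=181, 15–29=321, 30–44=361, 45–59=641, 60–74=705
Scenario A total after 3 periods: 2209
Scenario B projection —
Period 1.
Births: 830 × 0.43 = 357
15–29: 740 × 0.951 = 704
30–44: 830 × 0.956 = 793
45–59: 1830 × 0.953 = 1744
60–74: 470 × 0.932 = 438
Population now: 0–14=357, 15–29=704, 30–44=793, 45–59=1744, 60–74=438
Period 2.
Births: 704 × 0.43 = 303
15–29: 357 × 0.951 = 340
30–44: 704 × 0.956 = 673
45–59: 793 × 0.953 = 756
60–74: 1744 × 0.932 = 1625
Population now: 0–14=303, 15–29=340, 30–44=673, 45–59=756, 60–74=1625
Period 3.
Births: 340 × 0.43 = 146
15–29: 303 × 0.951 = 288
30–44: 340 × 0.956 = 325
45–59: 673 × 0.953 = 641
60–74: 756 × 0.932 = 705
Population now: 0–14=146, 15–29=288, 30–44=325, 45–59=641, 60–74=705
Scenario B total after 3 periods: 2105
Difference B − A = 2105 − 2209 = -104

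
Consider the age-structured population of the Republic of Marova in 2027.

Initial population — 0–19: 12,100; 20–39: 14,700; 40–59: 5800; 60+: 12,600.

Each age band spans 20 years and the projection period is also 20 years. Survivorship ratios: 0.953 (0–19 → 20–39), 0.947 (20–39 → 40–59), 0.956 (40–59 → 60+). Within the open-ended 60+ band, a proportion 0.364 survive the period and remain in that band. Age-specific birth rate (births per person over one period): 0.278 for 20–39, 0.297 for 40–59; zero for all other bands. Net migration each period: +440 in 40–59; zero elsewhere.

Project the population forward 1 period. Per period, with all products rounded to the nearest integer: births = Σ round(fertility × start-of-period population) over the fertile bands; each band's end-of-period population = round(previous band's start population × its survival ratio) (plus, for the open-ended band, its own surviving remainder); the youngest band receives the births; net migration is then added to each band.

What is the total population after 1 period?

— Period 1 —
Births: 14700 × 0.278 = 4087 ; 5800 × 0.297 = 1723 ⇒ total 5810
20–39: 12100 × 0.953 = 11531
40–59: 14700 × 0.947 = 13921
60+: 5800 × 0.956 + 12600 × 0.364 = 5545 + 4586 = 10131
Net migration: 40–59 + 440 → 14361
Giving 5810 / 11531 / 14361 / 10131.
Total after period 1: 5810 + 11531 + 14361 + 10131 = 41833

41833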